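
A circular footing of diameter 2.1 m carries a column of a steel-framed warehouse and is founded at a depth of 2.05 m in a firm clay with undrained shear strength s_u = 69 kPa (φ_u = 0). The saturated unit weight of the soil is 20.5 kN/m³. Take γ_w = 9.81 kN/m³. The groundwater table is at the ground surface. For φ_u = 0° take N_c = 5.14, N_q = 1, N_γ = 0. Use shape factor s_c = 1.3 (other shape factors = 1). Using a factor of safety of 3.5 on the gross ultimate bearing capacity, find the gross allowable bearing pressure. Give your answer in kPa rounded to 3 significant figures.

q_all ≈ 138 kPa

γ' = 20.5 − 9.81 = 10.69 kN/m³ (submerged throughout). q = 10.69 × 2.05 = 21.914 kPa.
c·N_c·s_c = 69 × 5.14 × 1.3 = 461.06 kPa
q·N_q = 21.914 × 1 = 21.914 kPa
q_ult = 461.06 + 21.914 = 482.97 kPa.
q_all = 482.97 / 3.5 = 137.99 kPa.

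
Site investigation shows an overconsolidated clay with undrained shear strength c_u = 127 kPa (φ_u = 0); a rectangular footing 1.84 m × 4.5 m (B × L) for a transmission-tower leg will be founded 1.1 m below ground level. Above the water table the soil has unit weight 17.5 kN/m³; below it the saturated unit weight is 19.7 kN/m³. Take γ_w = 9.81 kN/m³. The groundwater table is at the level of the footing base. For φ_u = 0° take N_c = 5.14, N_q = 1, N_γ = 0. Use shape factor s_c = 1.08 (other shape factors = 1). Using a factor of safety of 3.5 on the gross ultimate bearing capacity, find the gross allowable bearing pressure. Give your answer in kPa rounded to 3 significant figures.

q_all ≈ 207 kPa

q = γ·D_f = 17.5 × 1.1 = 19.25 kPa.
c·N_c·s_c = 127 × 5.14 × 1.08 = 705 kPa
q·N_q = 19.25 × 1 = 19.25 kPa
q_ult = 705 + 19.25 = 724.25 kPa.
q_all = 724.25 / 3.5 = 206.93 kPa.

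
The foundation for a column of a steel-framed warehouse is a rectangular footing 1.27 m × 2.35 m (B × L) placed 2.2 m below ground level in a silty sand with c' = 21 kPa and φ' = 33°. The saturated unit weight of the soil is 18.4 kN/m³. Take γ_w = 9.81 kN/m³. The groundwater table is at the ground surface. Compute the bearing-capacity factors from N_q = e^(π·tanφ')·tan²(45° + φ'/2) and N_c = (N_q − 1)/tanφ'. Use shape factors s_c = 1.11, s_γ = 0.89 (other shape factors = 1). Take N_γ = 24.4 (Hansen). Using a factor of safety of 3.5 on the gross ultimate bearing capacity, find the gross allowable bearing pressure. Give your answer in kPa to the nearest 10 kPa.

N_q = e^(π·tan33°)·tan²(61.5°) = 26.09; N_c = (N_q − 1)/tanφ' = 38.64.
Water table at ground surface, so effective unit weight γ' = 18.4 − 9.81 = 8.59 kN/m³ is used throughout; overburden q = 8.59 × 2.2 = 18.898 kPa; the same γ' applies in the ½γBN_γ term.
Cohesion term c·N_c·s_c = 21 × 38.638 × 1.11 = 900.66 kPa; surcharge term q·N_q = 18.898 × 26.092 = 493.09 kPa; self-weight term 0.5·γ·B·N_γ·s_γ = 0.5 × 8.59 × 1.27 × 24.4 × 0.89 = 118.45 kPa.
q_ult = 900.66 + 493.09 + 118.45 = 1512.2 kPa.
q_all = 1512.2 / 3.5 = 432.06 kPa.

q_all ≈ 430 kPa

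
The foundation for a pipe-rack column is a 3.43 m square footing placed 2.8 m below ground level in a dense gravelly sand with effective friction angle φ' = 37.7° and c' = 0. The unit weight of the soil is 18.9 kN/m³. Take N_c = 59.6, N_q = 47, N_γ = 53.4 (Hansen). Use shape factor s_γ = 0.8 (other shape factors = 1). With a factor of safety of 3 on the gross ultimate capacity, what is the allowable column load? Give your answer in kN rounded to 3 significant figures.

Effective surcharge at the founding depth q = γ·D_f = 18.9 × 2.8 = 52.92 kPa.
q_ult = q·N_q + 0.5·γ·B·N_γ·s_γ
     = 52.92 × 47 + 0.5 × 18.9 × 3.43 × 53.4 × 0.8
     = 2487.2 + 1384.7 = 3871.9 kPa.
Gross allowable pressure q_all = 3871.9 / 3 = 1290.6 kPa.
Footing area = 11.7649 m², so allowable column load = 1290.6 × 11.7649 = 15184 kN.

P_all ≈ 15200 kN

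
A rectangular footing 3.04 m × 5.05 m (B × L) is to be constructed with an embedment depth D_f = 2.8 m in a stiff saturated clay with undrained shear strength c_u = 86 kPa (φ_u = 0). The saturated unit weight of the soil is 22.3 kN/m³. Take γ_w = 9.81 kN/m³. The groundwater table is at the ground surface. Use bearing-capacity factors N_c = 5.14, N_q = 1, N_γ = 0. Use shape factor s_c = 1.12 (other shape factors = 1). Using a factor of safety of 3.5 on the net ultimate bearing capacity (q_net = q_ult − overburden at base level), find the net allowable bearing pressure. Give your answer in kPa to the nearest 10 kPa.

Water table at ground surface, so effective unit weight γ' = 22.3 − 9.81 = 12.49 kN/m³ is used throughout; overburden q = 12.49 × 2.8 = 34.972 kPa.
Cohesion term c·N_c·s_c = 86 × 5.14 × 1.12 = 495.08 kPa; surcharge term q·N_q = 34.972 × 1 = 34.972 kPa.
q_ult = 495.08 + 34.972 = 530.06 kPa.
q_net = 530.06 − 34.972 = 495.08 kPa.
q_all(net) = 495.08 / 3.5 = 141.45 kPa.

q_all(net) ≈ 140 kPa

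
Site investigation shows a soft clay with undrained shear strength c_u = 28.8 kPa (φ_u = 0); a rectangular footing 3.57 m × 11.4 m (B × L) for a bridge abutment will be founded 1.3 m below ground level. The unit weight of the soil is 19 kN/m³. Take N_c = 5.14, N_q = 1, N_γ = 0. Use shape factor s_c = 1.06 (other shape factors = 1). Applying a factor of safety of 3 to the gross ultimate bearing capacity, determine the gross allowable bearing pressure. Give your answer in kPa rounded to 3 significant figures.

q_all ≈ 60.5 kPa

q = γ·D_f = 19 × 1.3 = 24.7 kPa.
c·N_c·s_c = 28.8 × 5.14 × 1.06 = 156.91 kPa
q·N_q = 24.7 × 1 = 24.7 kPa
q_ult = 156.91 + 24.7 = 181.61 kPa.
q_all = q_ult / FS = 181.61 / 3 = 60.538 kPa.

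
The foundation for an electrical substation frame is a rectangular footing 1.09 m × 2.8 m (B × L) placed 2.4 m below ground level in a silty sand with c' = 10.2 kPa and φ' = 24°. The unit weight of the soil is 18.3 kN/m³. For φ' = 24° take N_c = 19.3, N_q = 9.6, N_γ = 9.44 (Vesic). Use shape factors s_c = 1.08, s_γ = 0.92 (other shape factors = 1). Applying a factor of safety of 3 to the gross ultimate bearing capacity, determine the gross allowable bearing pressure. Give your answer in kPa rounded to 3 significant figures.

q_all ≈ 240 kPa

Overburden at base level: q = 18.3 × 2.4 = 43.92 kPa.
Cohesion term c·N_c·s_c = 10.2 × 19.3 × 1.08 = 212.61 kPa; surcharge term q·N_q = 43.92 × 9.6 = 421.63 kPa; self-weight term 0.5·γ·B·N_γ·s_γ = 0.5 × 18.3 × 1.09 × 9.44 × 0.92 = 86.618 kPa.
q_ult = 212.61 + 421.63 + 86.618 = 720.86 kPa.
q_all = q_ult / FS = 720.86 / 3 = 240.29 kPa.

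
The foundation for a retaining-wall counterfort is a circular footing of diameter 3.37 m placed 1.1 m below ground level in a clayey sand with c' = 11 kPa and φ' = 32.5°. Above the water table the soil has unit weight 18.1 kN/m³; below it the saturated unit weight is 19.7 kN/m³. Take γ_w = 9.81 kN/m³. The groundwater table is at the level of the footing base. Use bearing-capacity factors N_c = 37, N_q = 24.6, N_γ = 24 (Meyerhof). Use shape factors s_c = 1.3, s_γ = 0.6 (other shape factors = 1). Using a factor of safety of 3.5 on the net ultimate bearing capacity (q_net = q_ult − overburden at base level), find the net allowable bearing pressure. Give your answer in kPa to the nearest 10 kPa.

q_all(net) ≈ 350 kPa

Overburden at base level: q = 18.1 × 1.1 = 19.91 kPa.
Below the base the soil is submerged, so the ½γBN_γ term uses γ' = 19.7 − 9.81 = 9.89 kN/m³.
Cohesion term c·N_c·s_c = 11 × 37 × 1.3 = 529.1 kPa; surcharge term q·N_q = 19.91 × 24.6 = 489.79 kPa; self-weight term 0.5·γ·B·N_γ·s_γ = 0.5 × 9.89 × 3.37 × 24 × 0.6 = 239.97 kPa.
q_ult = 529.1 + 489.79 + 239.97 = 1258.9 kPa.
q_net = 1258.9 − 19.91 = 1238.9 kPa.
q_all(net) = 1238.9 / 3.5 = 353.98 kPa.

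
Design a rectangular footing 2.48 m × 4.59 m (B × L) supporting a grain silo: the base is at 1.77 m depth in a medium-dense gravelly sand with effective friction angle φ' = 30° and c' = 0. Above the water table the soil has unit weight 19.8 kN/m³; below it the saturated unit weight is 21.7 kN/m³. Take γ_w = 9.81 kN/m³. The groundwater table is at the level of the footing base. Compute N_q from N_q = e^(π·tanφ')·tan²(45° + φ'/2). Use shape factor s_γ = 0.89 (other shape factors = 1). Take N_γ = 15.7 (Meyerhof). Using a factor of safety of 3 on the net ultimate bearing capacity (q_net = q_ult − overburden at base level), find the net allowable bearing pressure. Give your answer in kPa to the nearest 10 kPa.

q_all(net) ≈ 270 kPa

N_q = e^(π·tan30°)·tan²(60°) = 18.4.
q = γ·D_f = 19.8 × 1.77 = 35.046 kPa.
For the ½γBN_γ term take γ' = 21.7 − 9.81 = 11.89 kN/m³ (soil below base is submerged).
q·N_q = 35.046 × 18.401 = 644.89 kPa
0.5·γ·B·N_γ·s_γ = 0.5 × 11.89 × 2.48 × 15.7 × 0.89 = 206.01 kPa
q_ult = 644.89 + 206.01 = 850.9 kPa.
q_net = 850.9 − 35.046 = 815.85 kPa.
q_all(net) = 815.85 / 3 = 271.95 kPa.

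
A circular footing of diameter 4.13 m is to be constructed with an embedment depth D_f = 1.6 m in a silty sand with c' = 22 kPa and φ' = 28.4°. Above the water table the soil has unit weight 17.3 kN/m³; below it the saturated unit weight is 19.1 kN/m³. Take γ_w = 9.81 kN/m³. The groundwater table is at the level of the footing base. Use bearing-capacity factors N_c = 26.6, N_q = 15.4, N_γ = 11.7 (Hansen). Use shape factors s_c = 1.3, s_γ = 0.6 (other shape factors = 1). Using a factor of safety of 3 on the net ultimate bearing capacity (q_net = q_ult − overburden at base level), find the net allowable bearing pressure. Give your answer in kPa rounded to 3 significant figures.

q_all(net) ≈ 431 kPa

q = γ·D_f = 17.3 × 1.6 = 27.68 kPa.
For the ½γBN_γ term take γ' = 19.1 − 9.81 = 9.29 kN/m³ (soil below base is submerged).
c·N_c·s_c = 22 × 26.6 × 1.3 = 760.76 kPa
q·N_q = 27.68 × 15.4 = 426.27 kPa
0.5·γ·B·N_γ·s_γ = 0.5 × 9.29 × 4.13 × 11.7 × 0.6 = 134.67 kPa
q_ult = 760.76 + 426.27 + 134.67 = 1321.7 kPa.
q_net = 1321.7 − 27.68 = 1294 kPa.
q_all(net) = 1294 / 3 = 431.34 kPa.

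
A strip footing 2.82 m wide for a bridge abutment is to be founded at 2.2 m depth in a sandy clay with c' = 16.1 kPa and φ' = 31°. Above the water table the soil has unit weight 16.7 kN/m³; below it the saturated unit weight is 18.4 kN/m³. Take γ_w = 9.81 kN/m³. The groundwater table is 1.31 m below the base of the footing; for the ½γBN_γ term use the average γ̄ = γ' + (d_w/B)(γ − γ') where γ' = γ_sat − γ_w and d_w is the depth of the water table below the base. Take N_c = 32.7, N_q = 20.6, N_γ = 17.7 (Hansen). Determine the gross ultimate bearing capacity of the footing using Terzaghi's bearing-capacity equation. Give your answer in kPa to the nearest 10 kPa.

q_ult ≈ 1590 kPa

Overburden at base level: q = 16.7 × 2.2 = 36.74 kPa.
The water table is 1.31 m below the base (< B = 2.82 m), so the ½γBN_γ term uses γ̄ = γ' + (d_w/B)(γ − γ') = 8.59 + (1.31/2.82)(16.7 − 8.59) = 12.357 kN/m³.
Cohesion term c·N_c = 16.1 × 32.7 = 526.47 kPa; surcharge term q·N_q = 36.74 × 20.6 = 756.84 kPa; self-weight term 0.5·γ·B·N_γ = 0.5 × 12.357 × 2.82 × 17.7 = 308.4 kPa.
q_ult = 526.47 + 756.84 + 308.4 = 1591.7 kPa.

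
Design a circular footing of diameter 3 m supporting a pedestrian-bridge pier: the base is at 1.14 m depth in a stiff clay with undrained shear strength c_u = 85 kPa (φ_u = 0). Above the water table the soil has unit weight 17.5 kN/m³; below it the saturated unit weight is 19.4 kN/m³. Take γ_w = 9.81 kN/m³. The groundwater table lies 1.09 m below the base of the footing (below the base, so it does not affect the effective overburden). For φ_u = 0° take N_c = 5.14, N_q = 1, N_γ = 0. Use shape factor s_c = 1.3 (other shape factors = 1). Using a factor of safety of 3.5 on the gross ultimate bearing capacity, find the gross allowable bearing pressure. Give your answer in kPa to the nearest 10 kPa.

q_all ≈ 170 kPa

q = γ·D_f = 17.5 × 1.14 = 19.95 kPa.
c·N_c·s_c = 85 × 5.14 × 1.3 = 567.97 kPa
q·N_q = 19.95 × 1 = 19.95 kPa
q_ult = 567.97 + 19.95 = 587.92 kPa.
q_all = 587.92 / 3.5 = 167.98 kPa.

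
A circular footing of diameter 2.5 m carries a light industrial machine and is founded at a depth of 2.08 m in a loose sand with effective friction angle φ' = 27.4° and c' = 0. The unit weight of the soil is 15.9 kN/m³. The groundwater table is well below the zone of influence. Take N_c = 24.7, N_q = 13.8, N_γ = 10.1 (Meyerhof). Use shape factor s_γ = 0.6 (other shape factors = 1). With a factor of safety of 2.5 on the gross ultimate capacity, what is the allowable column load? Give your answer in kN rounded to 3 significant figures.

q = γ·D_f = 15.9 × 2.08 = 33.072 kPa.
q·N_q = 33.072 × 13.8 = 456.39 kPa
0.5·γ·B·N_γ·s_γ = 0.5 × 15.9 × 2.5 × 10.1 × 0.6 = 120.44 kPa
q_ult = 456.39 + 120.44 = 576.84 kPa.
Gross allowable pressure q_all = 576.84 / 2.5 = 230.73 kPa.
Footing area = 4.9087 m², so allowable column load = 230.73 × 4.9087 = 1132.6 kN.

P_all ≈ 1130 kN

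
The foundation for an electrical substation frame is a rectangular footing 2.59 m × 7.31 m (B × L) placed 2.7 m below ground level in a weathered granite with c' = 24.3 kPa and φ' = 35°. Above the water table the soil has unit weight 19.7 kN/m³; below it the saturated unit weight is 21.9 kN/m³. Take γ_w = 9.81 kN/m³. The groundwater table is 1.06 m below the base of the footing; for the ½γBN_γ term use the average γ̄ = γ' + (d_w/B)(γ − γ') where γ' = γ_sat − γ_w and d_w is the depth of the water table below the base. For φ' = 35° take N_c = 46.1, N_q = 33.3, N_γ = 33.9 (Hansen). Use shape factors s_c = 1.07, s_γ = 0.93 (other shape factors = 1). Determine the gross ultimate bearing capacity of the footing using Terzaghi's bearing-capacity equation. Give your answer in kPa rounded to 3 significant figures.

q = γ·D_f = 19.7 × 2.7 = 53.19 kPa.
γ' = 12.09 kN/m³; averaging over the depth B below the base, γ̄ = γ' + (d_w/B)(γ − γ') = 15.205 kN/m³.
c·N_c·s_c = 24.3 × 46.1 × 1.07 = 1198.6 kPa
q·N_q = 53.19 × 33.3 = 1771.2 kPa
0.5·γ·B·N_γ·s_γ = 0.5 × 15.205 × 2.59 × 33.9 × 0.93 = 620.76 kPa
q_ult = 1198.6 + 1771.2 + 620.76 = 3590.6 kPa.

q_ult ≈ 3590 kPa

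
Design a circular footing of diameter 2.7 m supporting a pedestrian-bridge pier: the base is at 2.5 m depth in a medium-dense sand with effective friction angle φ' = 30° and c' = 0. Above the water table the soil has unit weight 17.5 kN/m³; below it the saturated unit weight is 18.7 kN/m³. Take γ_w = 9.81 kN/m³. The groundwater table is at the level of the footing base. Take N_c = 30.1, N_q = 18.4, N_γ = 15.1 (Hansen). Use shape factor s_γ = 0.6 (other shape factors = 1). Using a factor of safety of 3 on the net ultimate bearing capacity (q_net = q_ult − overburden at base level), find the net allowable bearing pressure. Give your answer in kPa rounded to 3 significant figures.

q_all(net) ≈ 290 kPa

Effective surcharge at the founding depth q = γ·D_f = 17.5 × 2.5 = 43.75 kPa.
The water table coincides with the base, so in the self-weight term γ → γ' = 8.89 kN/m³.
q_ult = q·N_q + 0.5·γ·B·N_γ·s_γ
     = 43.75 × 18.4 + 0.5 × 8.89 × 2.7 × 15.1 × 0.6
     = 805 + 108.73 = 913.73 kPa.
q_net = 913.73 − 43.75 = 869.98 kPa.
q_all(net) = 869.98 / 3 = 289.99 kPa.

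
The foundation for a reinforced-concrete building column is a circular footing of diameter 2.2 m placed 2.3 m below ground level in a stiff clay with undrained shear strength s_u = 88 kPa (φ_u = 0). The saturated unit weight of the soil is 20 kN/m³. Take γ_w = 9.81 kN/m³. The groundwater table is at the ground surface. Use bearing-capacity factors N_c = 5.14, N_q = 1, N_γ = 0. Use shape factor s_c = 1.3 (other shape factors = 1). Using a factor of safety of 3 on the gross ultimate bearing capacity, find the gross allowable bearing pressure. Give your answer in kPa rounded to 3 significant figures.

Water table at ground surface, so effective unit weight γ' = 20 − 9.81 = 10.19 kN/m³ is used throughout; overburden q = 10.19 × 2.3 = 23.437 kPa.
Cohesion term c·N_c·s_c = 88 × 5.14 × 1.3 = 588.02 kPa; surcharge term q·N_q = 23.437 × 1 = 23.437 kPa.
q_ult = 588.02 + 23.437 = 611.45 kPa.
q_all = 611.45 / 3 = 203.82 kPa.

q_all ≈ 204 kPa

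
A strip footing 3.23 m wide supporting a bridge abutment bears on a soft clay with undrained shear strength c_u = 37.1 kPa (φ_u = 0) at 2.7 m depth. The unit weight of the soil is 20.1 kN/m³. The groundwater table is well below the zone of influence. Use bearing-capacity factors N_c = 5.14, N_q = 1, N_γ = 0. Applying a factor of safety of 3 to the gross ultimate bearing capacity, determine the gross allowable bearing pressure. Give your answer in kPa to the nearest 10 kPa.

q = γ·D_f = 20.1 × 2.7 = 54.27 kPa.
c·N_c = 37.1 × 5.14 = 190.69 kPa
q·N_q = 54.27 × 1 = 54.27 kPa
q_ult = 190.69 + 54.27 = 244.96 kPa.
q_all = q_ult / FS = 244.96 / 3 = 81.655 kPa.

q_all ≈ 80 kPa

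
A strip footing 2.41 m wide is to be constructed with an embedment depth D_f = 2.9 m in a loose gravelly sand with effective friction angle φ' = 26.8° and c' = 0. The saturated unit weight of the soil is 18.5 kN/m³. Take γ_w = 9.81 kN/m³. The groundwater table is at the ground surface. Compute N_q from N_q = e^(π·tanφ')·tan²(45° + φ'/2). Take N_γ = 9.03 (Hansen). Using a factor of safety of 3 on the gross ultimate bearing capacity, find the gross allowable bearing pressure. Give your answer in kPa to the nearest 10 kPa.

N_q = e^(π·tan26.8°)·tan²(58.4°) = 12.92.
With the water table at the surface the whole profile is submerged: γ' = 18.5 − 9.81 = 8.69 kN/m³, so q = γ'·D_f = 25.201 kPa; the same γ' applies in the ½γBN_γ term.
q_ult = q·N_q + 0.5·γ·B·N_γ
     = 25.201 × 12.917 + 0.5 × 8.69 × 2.41 × 9.03
     = 325.52 + 94.557 = 420.08 kPa.
q_all = 420.08 / 3 = 140.03 kPa.

q_all ≈ 140 kPa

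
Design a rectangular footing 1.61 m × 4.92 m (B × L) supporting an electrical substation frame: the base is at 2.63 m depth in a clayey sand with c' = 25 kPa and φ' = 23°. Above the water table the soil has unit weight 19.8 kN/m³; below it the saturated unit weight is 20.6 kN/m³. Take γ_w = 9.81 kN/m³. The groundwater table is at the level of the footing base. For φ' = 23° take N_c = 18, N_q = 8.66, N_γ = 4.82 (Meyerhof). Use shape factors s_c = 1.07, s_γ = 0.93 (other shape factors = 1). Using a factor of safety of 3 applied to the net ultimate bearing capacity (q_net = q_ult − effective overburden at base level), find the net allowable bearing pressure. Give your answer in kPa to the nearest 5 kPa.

q = γ·D_f = 19.8 × 2.63 = 52.074 kPa.
For the ½γBN_γ term take γ' = 20.6 − 9.81 = 10.79 kN/m³ (soil below base is submerged).
c·N_c·s_c = 25 × 18 × 1.07 = 481.5 kPa
q·N_q = 52.074 × 8.66 = 450.96 kPa
0.5·γ·B·N_γ·s_γ = 0.5 × 10.79 × 1.61 × 4.82 × 0.93 = 38.936 kPa
q_ult = 481.5 + 450.96 + 38.936 = 971.4 kPa.
Net ultimate: q_net = 971.4 − 52.074 = 919.32 kPa.
q_all(net) = 919.32 / 3 = 306.44 kPa.

q_all(net) ≈ 305 kPa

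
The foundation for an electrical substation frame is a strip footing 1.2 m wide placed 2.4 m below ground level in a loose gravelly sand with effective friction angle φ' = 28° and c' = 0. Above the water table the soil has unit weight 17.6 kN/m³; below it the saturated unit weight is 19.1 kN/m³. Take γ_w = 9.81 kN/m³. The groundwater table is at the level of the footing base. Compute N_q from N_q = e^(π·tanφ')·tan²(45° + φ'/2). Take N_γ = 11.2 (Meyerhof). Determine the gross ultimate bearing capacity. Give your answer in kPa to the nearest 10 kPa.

tan28° = 0.5317, so N_q = e^(π×0.5317)·tan²(59°) = 5.314 × 2.77 = 14.72.
q = γ·D_f = 17.6 × 2.4 = 42.24 kPa.
For the ½γBN_γ term take γ' = 19.1 − 9.81 = 9.29 kN/m³ (soil below base is submerged).
q·N_q = 42.24 × 14.72 = 621.77 kPa
0.5·γ·B·N_γ = 0.5 × 9.29 × 1.2 × 11.2 = 62.429 kPa
q_ult = 621.77 + 62.429 = 684.2 kPa.

q_ult ≈ 680 kPa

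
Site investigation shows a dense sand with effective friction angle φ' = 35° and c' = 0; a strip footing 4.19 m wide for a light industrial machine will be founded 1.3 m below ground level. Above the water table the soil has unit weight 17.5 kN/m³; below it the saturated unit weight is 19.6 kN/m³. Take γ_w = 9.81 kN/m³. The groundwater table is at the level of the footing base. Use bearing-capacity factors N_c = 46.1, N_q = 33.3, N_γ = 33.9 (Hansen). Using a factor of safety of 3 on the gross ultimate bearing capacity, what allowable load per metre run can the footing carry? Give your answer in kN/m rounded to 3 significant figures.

≈ 2030 kN/m

Overburden at base level: q = 17.5 × 1.3 = 22.75 kPa.
Below the base the soil is submerged, so the ½γBN_γ term uses γ' = 19.6 − 9.81 = 9.79 kN/m³.
Surcharge term q·N_q = 22.75 × 33.3 = 757.57 kPa; self-weight term 0.5·γ·B·N_γ = 0.5 × 9.79 × 4.19 × 33.9 = 695.29 kPa.
q_ult = 757.57 + 695.29 = 1452.9 kPa.
Gross allowable pressure q_all = 1452.9 / 3 = 484.29 kPa.
Allowable wall load = q_all × B = 484.29 × 4.19 = 2029.2 kN per metre run.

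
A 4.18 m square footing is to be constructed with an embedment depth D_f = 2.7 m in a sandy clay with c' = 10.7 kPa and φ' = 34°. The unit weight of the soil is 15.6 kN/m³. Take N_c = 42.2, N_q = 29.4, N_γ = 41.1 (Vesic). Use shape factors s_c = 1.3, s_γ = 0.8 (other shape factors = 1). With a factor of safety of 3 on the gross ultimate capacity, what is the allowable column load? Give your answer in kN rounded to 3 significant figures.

q = γ·D_f = 15.6 × 2.7 = 42.12 kPa.
c·N_c·s_c = 10.7 × 42.2 × 1.3 = 587 kPa
q·N_q = 42.12 × 29.4 = 1238.3 kPa
0.5·γ·B·N_γ·s_γ = 0.5 × 15.6 × 4.18 × 41.1 × 0.8 = 1072 kPa
q_ult = 587 + 1238.3 + 1072 = 2897.3 kPa.
Gross allowable pressure q_all = 2897.3 / 3 = 965.78 kPa.
Footing area = 17.4724 m², so allowable column load = 965.78 × 17.4724 = 16875 kN.

P_all ≈ 16900 kN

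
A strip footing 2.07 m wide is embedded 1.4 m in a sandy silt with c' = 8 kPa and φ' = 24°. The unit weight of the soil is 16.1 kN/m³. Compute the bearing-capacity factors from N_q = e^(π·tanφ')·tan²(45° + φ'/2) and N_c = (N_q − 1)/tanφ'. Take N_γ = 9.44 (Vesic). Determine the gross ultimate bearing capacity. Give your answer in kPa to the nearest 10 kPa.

q_ult ≈ 530 kPa

tan24° = 0.4452, so N_q = e^(π×0.4452)·tan²(57°) = 4.05 × 2.371 = 9.6.
N_c = (9.6 − 1)/tan24° = 19.32.
Effective surcharge at the founding depth q = γ·D_f = 16.1 × 1.4 = 22.54 kPa.
q_ult = c·N_c + q·N_q + 0.5·γ·B·N_γ
     = 8 × 19.324 + 22.54 × 9.6034 + 0.5 × 16.1 × 2.07 × 9.44
     = 154.59 + 216.46 + 157.3 = 528.35 kPa.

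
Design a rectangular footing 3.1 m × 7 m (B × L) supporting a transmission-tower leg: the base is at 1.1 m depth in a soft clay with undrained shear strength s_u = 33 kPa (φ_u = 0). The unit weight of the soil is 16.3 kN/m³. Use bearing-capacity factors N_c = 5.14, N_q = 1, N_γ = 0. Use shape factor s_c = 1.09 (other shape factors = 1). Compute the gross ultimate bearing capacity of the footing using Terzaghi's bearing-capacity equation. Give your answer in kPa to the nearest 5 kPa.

q_ult ≈ 205 kPa

Overburden at base level: q = 16.3 × 1.1 = 17.93 kPa.
Cohesion term c·N_c·s_c = 33 × 5.14 × 1.09 = 184.89 kPa; surcharge term q·N_q = 17.93 × 1 = 17.93 kPa.
q_ult = 184.89 + 17.93 = 202.82 kPa.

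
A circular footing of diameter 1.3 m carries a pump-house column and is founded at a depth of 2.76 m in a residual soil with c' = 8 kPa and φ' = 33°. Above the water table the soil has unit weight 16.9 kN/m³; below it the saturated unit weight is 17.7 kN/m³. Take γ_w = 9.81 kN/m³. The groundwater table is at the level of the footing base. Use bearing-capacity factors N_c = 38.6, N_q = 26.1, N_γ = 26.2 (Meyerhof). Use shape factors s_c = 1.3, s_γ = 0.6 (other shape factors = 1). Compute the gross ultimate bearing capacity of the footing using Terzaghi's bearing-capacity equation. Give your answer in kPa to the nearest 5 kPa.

q = γ·D_f = 16.9 × 2.76 = 46.644 kPa.
For the ½γBN_γ term take γ' = 17.7 − 9.81 = 7.89 kN/m³ (soil below base is submerged).
c·N_c·s_c = 8 × 38.6 × 1.3 = 401.44 kPa
q·N_q = 46.644 × 26.1 = 1217.4 kPa
0.5·γ·B·N_γ·s_γ = 0.5 × 7.89 × 1.3 × 26.2 × 0.6 = 80.62 kPa
q_ult = 401.44 + 1217.4 + 80.62 = 1699.5 kPa.

q_ult ≈ 1700 kPa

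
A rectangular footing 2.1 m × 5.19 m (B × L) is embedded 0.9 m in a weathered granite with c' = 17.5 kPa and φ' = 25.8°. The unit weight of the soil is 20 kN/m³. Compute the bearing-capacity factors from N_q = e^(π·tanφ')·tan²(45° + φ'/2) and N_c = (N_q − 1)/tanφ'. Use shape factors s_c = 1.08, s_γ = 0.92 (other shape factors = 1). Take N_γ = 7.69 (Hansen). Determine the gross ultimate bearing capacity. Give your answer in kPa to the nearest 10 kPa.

tan25.8° = 0.4834, so N_q = e^(π×0.4834)·tan²(57.9°) = 4.566 × 2.541 = 11.6.
N_c = (11.6 − 1)/tan25.8° = 21.94.
Overburden at base level: q = 20 × 0.9 = 18 kPa.
Cohesion term c·N_c·s_c = 17.5 × 21.936 × 1.08 = 414.59 kPa; surcharge term q·N_q = 18 × 11.604 = 208.88 kPa; self-weight term 0.5·γ·B·N_γ·s_γ = 0.5 × 20 × 2.1 × 7.69 × 0.92 = 148.57 kPa.
q_ult = 414.59 + 208.88 + 148.57 = 772.04 kPa.

q_ult ≈ 770 kPa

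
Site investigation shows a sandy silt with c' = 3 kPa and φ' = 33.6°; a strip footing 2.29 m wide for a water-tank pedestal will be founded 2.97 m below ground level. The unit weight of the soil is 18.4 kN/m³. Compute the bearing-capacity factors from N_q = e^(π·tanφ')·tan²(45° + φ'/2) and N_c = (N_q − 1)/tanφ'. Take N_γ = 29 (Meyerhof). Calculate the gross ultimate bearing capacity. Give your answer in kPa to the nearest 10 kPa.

tan33.6° = 0.6644, so N_q = e^(π×0.6644)·tan²(61.8°) = 8.063 × 3.478 = 28.04.
N_c = (28.04 − 1)/tan33.6° = 40.7.
q = γ·D_f = 18.4 × 2.97 = 54.648 kPa.
c·N_c = 3 × 40.705 = 122.11 kPa
q·N_q = 54.648 × 28.044 = 1532.6 kPa
0.5·γ·B·N_γ = 0.5 × 18.4 × 2.29 × 29 = 610.97 kPa
q_ult = 122.11 + 1532.6 + 610.97 = 2265.6 kPa.

q_ult ≈ 2270 kPa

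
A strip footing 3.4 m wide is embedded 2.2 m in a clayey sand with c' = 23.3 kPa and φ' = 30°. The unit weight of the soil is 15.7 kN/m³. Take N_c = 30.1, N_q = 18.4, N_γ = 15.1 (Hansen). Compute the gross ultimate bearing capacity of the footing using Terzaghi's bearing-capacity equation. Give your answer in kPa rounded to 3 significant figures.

Overburden at base level: q = 15.7 × 2.2 = 34.54 kPa.
Cohesion term c·N_c = 23.3 × 30.1 = 701.33 kPa; surcharge term q·N_q = 34.54 × 18.4 = 635.54 kPa; self-weight term 0.5·γ·B·N_γ = 0.5 × 15.7 × 3.4 × 15.1 = 403.02 kPa.
q_ult = 701.33 + 635.54 + 403.02 = 1739.9 kPa.

q_ult ≈ 1740 kPa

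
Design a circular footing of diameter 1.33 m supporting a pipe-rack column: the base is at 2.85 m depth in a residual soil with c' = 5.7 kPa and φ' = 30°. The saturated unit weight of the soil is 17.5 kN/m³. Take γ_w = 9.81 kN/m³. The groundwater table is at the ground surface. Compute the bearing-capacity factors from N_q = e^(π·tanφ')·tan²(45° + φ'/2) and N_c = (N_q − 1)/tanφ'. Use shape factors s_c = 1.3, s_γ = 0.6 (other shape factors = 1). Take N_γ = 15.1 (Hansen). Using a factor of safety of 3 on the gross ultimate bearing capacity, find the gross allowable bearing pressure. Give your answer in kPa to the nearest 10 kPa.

q_all ≈ 220 kPa

N_q = e^(π·tan30°)·tan²(60°) = 18.4; N_c = (N_q − 1)/tanφ' = 30.14.
γ' = 17.5 − 9.81 = 7.69 kN/m³ (submerged throughout). q = 7.69 × 2.85 = 21.916 kPa; the same γ' applies in the ½γBN_γ term.
c·N_c·s_c = 5.7 × 30.14 × 1.3 = 223.33 kPa
q·N_q = 21.916 × 18.401 = 403.29 kPa
0.5·γ·B·N_γ·s_γ = 0.5 × 7.69 × 1.33 × 15.1 × 0.6 = 46.331 kPa
q_ult = 223.33 + 403.29 + 46.331 = 672.95 kPa.
q_all = 672.95 / 3 = 224.32 kPa.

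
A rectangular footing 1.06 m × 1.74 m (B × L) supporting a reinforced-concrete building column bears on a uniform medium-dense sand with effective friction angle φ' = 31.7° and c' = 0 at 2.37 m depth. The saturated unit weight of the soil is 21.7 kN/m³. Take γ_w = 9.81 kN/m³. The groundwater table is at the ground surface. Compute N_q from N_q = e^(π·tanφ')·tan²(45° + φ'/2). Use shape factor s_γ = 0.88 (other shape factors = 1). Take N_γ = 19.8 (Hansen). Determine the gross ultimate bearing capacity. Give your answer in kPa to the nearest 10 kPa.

q_ult ≈ 740 kPa

tan31.7° = 0.6176, so N_q = e^(π×0.6176)·tan²(60.85°) = 6.961 × 3.215 = 22.38.
Water table at ground surface, so effective unit weight γ' = 21.7 − 9.81 = 11.89 kN/m³ is used throughout; overburden q = 11.89 × 2.37 = 28.179 kPa; the same γ' applies in the ½γBN_γ term.
Surcharge term q·N_q = 28.179 × 22.377 = 630.56 kPa; self-weight term 0.5·γ·B·N_γ·s_γ = 0.5 × 11.89 × 1.06 × 19.8 × 0.88 = 109.8 kPa.
q_ult = 630.56 + 109.8 = 740.36 kPa.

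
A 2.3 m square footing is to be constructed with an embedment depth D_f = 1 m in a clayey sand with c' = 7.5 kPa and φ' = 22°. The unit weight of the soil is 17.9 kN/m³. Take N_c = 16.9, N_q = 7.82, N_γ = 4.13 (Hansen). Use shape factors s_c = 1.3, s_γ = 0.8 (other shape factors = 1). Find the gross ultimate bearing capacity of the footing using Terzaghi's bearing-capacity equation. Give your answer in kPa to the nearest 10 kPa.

Effective surcharge at the founding depth q = γ·D_f = 17.9 × 1 = 17.9 kPa.
q_ult = c·N_c·s_c + q·N_q + 0.5·γ·B·N_γ·s_γ
     = 7.5 × 16.9 × 1.3 + 17.9 × 7.82 + 0.5 × 17.9 × 2.3 × 4.13 × 0.8
     = 164.77 + 139.98 + 68.013 = 372.77 kPa.

q_ult ≈ 370 kPa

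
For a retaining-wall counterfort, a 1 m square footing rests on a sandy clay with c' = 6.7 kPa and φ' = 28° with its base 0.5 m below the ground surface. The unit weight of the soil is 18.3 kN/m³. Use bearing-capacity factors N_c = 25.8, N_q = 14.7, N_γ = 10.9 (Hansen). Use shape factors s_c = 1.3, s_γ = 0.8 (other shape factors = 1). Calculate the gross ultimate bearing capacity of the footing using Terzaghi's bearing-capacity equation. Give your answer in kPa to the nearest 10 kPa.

q_ult ≈ 440 kPa

Overburden at base level: q = 18.3 × 0.5 = 9.15 kPa.
Cohesion term c·N_c·s_c = 6.7 × 25.8 × 1.3 = 224.72 kPa; surcharge term q·N_q = 9.15 × 14.7 = 134.5 kPa; self-weight term 0.5·γ·B·N_γ·s_γ = 0.5 × 18.3 × 1 × 10.9 × 0.8 = 79.788 kPa.
q_ult = 224.72 + 134.5 + 79.788 = 439.01 kPa.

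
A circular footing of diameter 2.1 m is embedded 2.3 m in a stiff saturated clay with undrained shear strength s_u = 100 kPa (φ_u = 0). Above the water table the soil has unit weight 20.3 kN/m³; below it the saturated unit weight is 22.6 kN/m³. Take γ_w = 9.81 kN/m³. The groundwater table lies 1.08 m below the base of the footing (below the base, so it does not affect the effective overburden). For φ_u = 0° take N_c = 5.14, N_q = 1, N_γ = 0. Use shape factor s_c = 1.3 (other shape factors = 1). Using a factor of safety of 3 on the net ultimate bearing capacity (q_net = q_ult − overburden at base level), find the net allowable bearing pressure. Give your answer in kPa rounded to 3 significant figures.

q_all(net) ≈ 223 kPa

q = γ·D_f = 20.3 × 2.3 = 46.69 kPa.
c·N_c·s_c = 100 × 5.14 × 1.3 = 668.2 kPa
q·N_q = 46.69 × 1 = 46.69 kPa
q_ult = 668.2 + 46.69 = 714.89 kPa.
q_net = 714.89 − 46.69 = 668.2 kPa.
q_all(net) = 668.2 / 3 = 222.73 kPa.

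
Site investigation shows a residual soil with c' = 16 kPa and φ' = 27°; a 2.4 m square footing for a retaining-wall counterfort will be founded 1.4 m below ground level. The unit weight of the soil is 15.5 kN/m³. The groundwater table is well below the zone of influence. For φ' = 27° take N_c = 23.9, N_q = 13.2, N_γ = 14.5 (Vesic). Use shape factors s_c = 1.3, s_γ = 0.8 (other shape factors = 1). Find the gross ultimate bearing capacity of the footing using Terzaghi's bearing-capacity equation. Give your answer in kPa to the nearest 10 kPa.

Effective surcharge at the founding depth q = γ·D_f = 15.5 × 1.4 = 21.7 kPa.
q_ult = c·N_c·s_c + q·N_q + 0.5·γ·B·N_γ·s_γ
     = 16 × 23.9 × 1.3 + 21.7 × 13.2 + 0.5 × 15.5 × 2.4 × 14.5 × 0.8
     = 497.12 + 286.44 + 215.76 = 999.32 kPa.

q_ult ≈ 1000 kPa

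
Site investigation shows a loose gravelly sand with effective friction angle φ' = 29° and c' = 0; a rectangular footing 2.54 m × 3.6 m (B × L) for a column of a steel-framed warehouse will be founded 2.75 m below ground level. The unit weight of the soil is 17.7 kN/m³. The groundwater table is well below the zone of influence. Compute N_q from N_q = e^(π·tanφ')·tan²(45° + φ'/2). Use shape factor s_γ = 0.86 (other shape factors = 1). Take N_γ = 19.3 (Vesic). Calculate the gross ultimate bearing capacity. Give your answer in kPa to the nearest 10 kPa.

q_ult ≈ 1170 kPa

tan29° = 0.5543, so N_q = e^(π×0.5543)·tan²(59.5°) = 5.705 × 2.882 = 16.44.
Overburden at base level: q = 17.7 × 2.75 = 48.675 kPa.
Surcharge term q·N_q = 48.675 × 16.443 = 800.38 kPa; self-weight term 0.5·γ·B·N_γ·s_γ = 0.5 × 17.7 × 2.54 × 19.3 × 0.86 = 373.11 kPa.
q_ult = 800.38 + 373.11 = 1173.5 kPa.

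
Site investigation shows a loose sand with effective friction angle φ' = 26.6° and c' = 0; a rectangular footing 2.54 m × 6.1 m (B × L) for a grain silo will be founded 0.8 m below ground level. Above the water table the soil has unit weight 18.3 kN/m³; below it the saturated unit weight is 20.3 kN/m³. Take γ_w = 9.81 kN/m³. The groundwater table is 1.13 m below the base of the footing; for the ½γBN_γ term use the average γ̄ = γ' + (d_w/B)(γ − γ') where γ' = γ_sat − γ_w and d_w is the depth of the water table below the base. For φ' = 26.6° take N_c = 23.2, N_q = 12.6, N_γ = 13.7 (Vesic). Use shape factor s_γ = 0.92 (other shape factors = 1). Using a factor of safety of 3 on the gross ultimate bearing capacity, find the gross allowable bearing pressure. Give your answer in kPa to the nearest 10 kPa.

q_all ≈ 140 kPa

q = γ·D_f = 18.3 × 0.8 = 14.64 kPa.
γ' = 10.49 kN/m³; averaging over the depth B below the base, γ̄ = γ' + (d_w/B)(γ − γ') = 13.965 kN/m³.
q·N_q = 14.64 × 12.6 = 184.46 kPa
0.5·γ·B·N_γ·s_γ = 0.5 × 13.965 × 2.54 × 13.7 × 0.92 = 223.53 kPa
q_ult = 184.46 + 223.53 = 408 kPa.
q_all = 408 / 3 = 136 kPa.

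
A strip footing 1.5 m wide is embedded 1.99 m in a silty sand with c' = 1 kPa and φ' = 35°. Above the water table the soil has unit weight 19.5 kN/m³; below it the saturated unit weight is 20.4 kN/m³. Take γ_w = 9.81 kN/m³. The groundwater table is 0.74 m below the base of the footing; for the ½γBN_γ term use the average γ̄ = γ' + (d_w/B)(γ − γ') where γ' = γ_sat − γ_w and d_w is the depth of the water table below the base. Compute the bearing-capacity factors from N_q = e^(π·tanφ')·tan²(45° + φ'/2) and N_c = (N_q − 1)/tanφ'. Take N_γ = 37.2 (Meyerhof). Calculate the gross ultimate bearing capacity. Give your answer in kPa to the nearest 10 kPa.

q_ult ≈ 1760 kPa

tan35° = 0.7002, so N_q = e^(π×0.7002)·tan²(62.5°) = 9.023 × 3.69 = 33.3.
N_c = (33.3 − 1)/tan35° = 46.12.
q = γ·D_f = 19.5 × 1.99 = 38.805 kPa.
γ' = 10.59 kN/m³; averaging over the depth B below the base, γ̄ = γ' + (d_w/B)(γ − γ') = 14.986 kN/m³.
c·N_c = 1 × 46.124 = 46.124 kPa
q·N_q = 38.805 × 33.296 = 1292.1 kPa
0.5·γ·B·N_γ = 0.5 × 14.986 × 1.5 × 37.2 = 418.1 kPa
q_ult = 46.124 + 1292.1 + 418.1 = 1756.3 kPa.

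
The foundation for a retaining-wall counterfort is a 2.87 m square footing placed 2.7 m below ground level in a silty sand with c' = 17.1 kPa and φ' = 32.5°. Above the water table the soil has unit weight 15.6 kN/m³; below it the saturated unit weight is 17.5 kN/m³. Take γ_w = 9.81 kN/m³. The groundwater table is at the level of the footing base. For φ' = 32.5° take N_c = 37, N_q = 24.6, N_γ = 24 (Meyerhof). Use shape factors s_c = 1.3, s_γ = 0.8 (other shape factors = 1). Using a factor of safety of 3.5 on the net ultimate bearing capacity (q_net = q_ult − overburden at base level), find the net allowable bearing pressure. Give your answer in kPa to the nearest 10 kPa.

q = γ·D_f = 15.6 × 2.7 = 42.12 kPa.
For the ½γBN_γ term take γ' = 17.5 − 9.81 = 7.69 kN/m³ (soil below base is submerged).
c·N_c·s_c = 17.1 × 37 × 1.3 = 822.51 kPa
q·N_q = 42.12 × 24.6 = 1036.2 kPa
0.5·γ·B·N_γ·s_γ = 0.5 × 7.69 × 2.87 × 24 × 0.8 = 211.87 kPa
q_ult = 822.51 + 1036.2 + 211.87 = 2070.5 kPa.
q_net = 2070.5 − 42.12 = 2028.4 kPa.
q_all(net) = 2028.4 / 3.5 = 579.55 kPa.

q_all(net) ≈ 580 kPa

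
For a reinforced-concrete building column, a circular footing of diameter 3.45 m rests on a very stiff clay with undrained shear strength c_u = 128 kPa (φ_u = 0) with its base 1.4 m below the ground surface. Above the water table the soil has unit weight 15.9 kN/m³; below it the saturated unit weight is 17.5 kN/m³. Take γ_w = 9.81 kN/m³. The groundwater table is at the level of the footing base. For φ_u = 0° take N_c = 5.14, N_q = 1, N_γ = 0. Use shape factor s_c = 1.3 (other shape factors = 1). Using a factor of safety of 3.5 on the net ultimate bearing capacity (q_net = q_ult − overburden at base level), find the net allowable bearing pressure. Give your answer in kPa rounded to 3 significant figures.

q_all(net) ≈ 244 kPa

Overburden at base level: q = 15.9 × 1.4 = 22.26 kPa.
Cohesion term c·N_c·s_c = 128 × 5.14 × 1.3 = 855.3 kPa; surcharge term q·N_q = 22.26 × 1 = 22.26 kPa.
q_ult = 855.3 + 22.26 = 877.56 kPa.
q_net = 877.56 − 22.26 = 855.3 kPa.
q_all(net) = 855.3 / 3.5 = 244.37 kPa.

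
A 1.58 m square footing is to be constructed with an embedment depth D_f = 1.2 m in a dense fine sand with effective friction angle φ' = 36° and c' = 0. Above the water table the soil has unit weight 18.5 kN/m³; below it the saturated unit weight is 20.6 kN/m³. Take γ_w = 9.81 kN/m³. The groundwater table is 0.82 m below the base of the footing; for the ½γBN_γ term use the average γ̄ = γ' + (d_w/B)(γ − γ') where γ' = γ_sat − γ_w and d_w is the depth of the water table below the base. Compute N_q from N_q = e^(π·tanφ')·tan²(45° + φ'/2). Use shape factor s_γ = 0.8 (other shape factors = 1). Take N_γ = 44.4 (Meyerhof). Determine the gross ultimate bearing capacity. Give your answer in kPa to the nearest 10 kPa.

q_ult ≈ 1250 kPa

tan36° = 0.7265, so N_q = e^(π×0.7265)·tan²(63°) = 9.801 × 3.852 = 37.75.
q = γ·D_f = 18.5 × 1.2 = 22.2 kPa.
γ' = 10.79 kN/m³; averaging over the depth B below the base, γ̄ = γ' + (d_w/B)(γ − γ') = 14.791 kN/m³.
q·N_q = 22.2 × 37.752 = 838.11 kPa
0.5·γ·B·N_γ·s_γ = 0.5 × 14.791 × 1.58 × 44.4 × 0.8 = 415.06 kPa
q_ult = 838.11 + 415.06 = 1253.2 kPa.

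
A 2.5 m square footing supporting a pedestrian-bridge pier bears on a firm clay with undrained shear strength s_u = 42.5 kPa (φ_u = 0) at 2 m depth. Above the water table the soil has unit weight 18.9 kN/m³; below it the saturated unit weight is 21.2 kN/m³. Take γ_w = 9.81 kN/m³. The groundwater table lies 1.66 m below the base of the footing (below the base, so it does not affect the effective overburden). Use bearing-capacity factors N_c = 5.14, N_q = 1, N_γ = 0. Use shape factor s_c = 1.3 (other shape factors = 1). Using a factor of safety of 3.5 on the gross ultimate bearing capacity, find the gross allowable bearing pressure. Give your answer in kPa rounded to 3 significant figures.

q_all ≈ 91.9 kPa

Effective surcharge at the founding depth q = γ·D_f = 18.9 × 2 = 37.8 kPa.
q_ult = c·N_c·s_c + q·N_q
     = 42.5 × 5.14 × 1.3 + 37.8 × 1
     = 283.99 + 37.8 = 321.79 kPa.
q_all = 321.79 / 3.5 = 91.939 kPa.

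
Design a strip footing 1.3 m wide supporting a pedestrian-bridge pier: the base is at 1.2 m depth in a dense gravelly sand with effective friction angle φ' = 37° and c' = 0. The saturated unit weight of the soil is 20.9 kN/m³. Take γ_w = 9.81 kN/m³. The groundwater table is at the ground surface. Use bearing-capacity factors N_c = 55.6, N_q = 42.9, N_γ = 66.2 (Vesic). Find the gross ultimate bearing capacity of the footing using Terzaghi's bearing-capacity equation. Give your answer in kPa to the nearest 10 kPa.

With the water table at the surface the whole profile is submerged: γ' = 20.9 − 9.81 = 11.09 kN/m³, so q = γ'·D_f = 13.308 kPa; the same γ' applies in the ½γBN_γ term.
q_ult = q·N_q + 0.5·γ·B·N_γ
     = 13.308 × 42.9 + 0.5 × 11.09 × 1.3 × 66.2
     = 570.91 + 477.2 = 1048.1 kPa.

q_ult ≈ 1050 kPa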